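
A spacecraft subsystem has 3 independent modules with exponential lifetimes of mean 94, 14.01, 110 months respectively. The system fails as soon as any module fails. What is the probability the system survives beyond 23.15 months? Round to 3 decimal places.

0.121

The first failure time is exponential with rate Σλ_i = 1/94 + 1/14.01 + 1/110 = 0.0911068 per month.
P(min > 23.15) = e^(−0.0911068·23.15) = e^(−2.1091) ≈ 0.121.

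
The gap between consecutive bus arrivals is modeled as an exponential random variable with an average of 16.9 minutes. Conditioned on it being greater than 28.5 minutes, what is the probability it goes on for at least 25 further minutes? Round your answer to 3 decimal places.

The rate is λ = 1/16.9 = 0.0591716 per minute.
P(X > s+t | X > s) = e^(−λ(s+t))/e^(−λs) = e^(−λt), independent of s = 28.5.
P(X > 25) = e^(−1.4793) ≈ 0.228.

0.228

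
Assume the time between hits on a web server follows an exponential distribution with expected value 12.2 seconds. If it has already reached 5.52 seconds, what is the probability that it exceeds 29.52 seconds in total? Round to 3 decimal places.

The rate is λ = 1/12.2 = 0.0819672 per second.
The exponential is memoryless, so the remaining time is again Exp(λ): the condition X > 5.52 is irrelevant.
P(X > 24) = e^(−1.9672) ≈ 0.140.

0.140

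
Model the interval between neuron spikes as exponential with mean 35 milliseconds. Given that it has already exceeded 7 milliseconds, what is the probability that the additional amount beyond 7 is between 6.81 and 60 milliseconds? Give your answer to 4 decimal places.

The rate is λ = 1/35 = 0.0285714 per millisecond.
Memoryless: the residual past 7 is again Exp(λ).
P(6.81 < residual < 60) = e^(−λ·6.81) − e^(−λ·60) = 0.82319 − 0.18009 ≈ 0.6431.

0.6431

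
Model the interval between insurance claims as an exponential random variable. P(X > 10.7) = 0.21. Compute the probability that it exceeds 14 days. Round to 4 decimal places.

e^(−λ·10.7) = 0.21 ⇒ λ = −ln(0.21)/10.7 = 0.145855.
P(X > 14) = e^(−0.145855·14) = e^(−2.042) ≈ 0.1298.

0.1298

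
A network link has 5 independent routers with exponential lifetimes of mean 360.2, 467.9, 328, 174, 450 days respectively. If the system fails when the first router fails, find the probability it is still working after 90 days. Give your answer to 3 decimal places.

The first failure time is exponential with rate Σλ_i = 1/360.2 + 1/467.9 + 1/328 + 1/174 + 1/450 = 0.0159316 per day.
P(min > 90) = e^(−0.0159316·90) = e^(−1.4338) ≈ 0.238.

0.238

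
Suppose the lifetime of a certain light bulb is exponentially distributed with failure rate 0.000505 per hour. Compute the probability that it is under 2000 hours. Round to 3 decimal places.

P(X ≤ 2000) = 1 − e^(−λ·2000) = 1 − e^(−1.01) ≈ 0.636.

0.636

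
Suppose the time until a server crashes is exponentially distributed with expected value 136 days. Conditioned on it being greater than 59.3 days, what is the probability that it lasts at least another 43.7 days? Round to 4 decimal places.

The rate is λ = 1/136 = 0.00735294 per day.
P(X > s+t | X > s) = e^(−λ(s+t))/e^(−λs) = e^(−λt), independent of s = 59.3.
P(X > 43.7) = e^(−0.32132) ≈ 0.7252.

0.7252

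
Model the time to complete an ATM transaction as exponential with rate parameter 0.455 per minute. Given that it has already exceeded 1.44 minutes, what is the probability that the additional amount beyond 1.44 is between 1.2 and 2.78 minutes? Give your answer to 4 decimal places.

0.2970

Memoryless: the residual past 1.44 is again Exp(λ).
P(1.2 < residual < 2.78) = e^(−λ·1.2) − e^(−λ·2.78) = 0.57926 − 0.28227 ≈ 0.2970.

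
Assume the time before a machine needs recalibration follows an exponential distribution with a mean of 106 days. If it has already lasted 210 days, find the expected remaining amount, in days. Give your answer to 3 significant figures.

106

The rate is λ = 1/106 = 0.00943396 per day.
By memorylessness, the remaining amount past any threshold is again Exp(λ) with mean 1/λ = 106 days.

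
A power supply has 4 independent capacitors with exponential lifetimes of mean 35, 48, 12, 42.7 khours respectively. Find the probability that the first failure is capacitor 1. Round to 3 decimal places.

0.183

Rates: λ_i = 1/mean_i → 0.0285714, 0.0208333, 0.0833333, 0.0234192; Σλ = 0.156157.
P(capacitor 1 first) = λ_1/Σλ = 0.0285714/0.156157 ≈ 0.183.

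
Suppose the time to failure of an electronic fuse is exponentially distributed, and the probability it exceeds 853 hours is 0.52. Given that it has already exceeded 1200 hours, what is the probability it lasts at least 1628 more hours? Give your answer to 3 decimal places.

From e^(−λ·853) = 0.52, λ = −ln(0.52)/853 = 0.00076662.
Memoryless: P(X > 1200+1628 | X > 1200) = P(X > 1628) = e^(−0.00076662·1628) ≈ 0.287.

0.287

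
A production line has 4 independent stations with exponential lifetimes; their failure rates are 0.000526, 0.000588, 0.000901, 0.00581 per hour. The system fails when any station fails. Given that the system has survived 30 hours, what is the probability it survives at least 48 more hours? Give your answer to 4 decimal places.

0.6869

Time to first failure ~ Exp(Σλ) with Σλ = 0.007825.
By memorylessness, P(T > 30+48 | T > 30) = P(T > 48) = e^(−0.007825·48) ≈ 0.6869.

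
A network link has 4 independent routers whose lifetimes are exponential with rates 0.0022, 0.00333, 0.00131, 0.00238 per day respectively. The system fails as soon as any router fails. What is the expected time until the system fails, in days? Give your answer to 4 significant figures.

The time to first failure is exponential with rate Σλ = 0.0022 + 0.00333 + 0.00131 + 0.00238 = 0.00922.
E[min] = 1/Σλ = 1/0.00922 = 108.46 days.

108.5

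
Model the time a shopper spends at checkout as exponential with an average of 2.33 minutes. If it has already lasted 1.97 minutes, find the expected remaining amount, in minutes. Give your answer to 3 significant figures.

The rate is λ = 1/2.33 = 0.429185 per minute.
By memorylessness, the remaining amount past any threshold is again Exp(λ) with mean 1/λ = 2.33 minutes.

2.33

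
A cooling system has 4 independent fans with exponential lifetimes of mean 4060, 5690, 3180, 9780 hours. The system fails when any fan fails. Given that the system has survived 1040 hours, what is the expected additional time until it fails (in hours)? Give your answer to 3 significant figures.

First-failure rate Σλ = 1/4060 + 1/5690 + 1/3180 + 1/9780 = 0.000838767.
By memorylessness the expected residual is 1/Σλ = 1192.23 hours, regardless of the 1040 already elapsed.

1190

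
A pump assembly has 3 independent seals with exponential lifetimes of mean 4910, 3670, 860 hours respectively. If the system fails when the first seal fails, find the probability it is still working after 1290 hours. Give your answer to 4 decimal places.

0.1207

The first failure time is exponential with rate Σλ_i = 1/4910 + 1/3670 + 1/860 = 0.00163894 per hour.
P(min > 1290) = e^(−0.00163894·1290) = e^(−2.1142) ≈ 0.1207.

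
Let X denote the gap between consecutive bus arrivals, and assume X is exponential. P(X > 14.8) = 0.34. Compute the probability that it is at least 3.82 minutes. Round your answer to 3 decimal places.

0.757

e^(−λ·14.8) = 0.34 ⇒ λ = −ln(0.34)/14.8 = 0.0728925.
P(X > 3.82) = e^(−0.0728925·3.82) = e^(−0.27845) ≈ 0.757.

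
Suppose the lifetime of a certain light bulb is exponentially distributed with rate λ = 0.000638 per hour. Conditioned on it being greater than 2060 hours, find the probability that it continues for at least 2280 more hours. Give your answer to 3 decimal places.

P(X > s+t | X > s) = e^(−λ(s+t))/e^(−λs) = e^(−λt), independent of s = 2060.
P(X > 2280) = e^(−1.4546) ≈ 0.233.

0.233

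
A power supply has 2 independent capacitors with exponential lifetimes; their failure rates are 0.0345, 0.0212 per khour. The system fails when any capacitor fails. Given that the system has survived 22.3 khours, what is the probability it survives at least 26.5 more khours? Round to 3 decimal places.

0.229

Time to first failure ~ Exp(Σλ) with Σλ = 0.0557.
By memorylessness, P(T > 22.3+26.5 | T > 22.3) = P(T > 26.5) = e^(−0.0557·26.5) ≈ 0.229.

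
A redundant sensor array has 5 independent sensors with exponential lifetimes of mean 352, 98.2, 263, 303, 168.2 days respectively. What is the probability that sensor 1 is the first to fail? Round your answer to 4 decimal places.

0.1090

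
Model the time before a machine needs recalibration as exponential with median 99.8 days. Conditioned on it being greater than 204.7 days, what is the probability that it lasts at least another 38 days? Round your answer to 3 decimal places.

For an exponential, median = ln(2)/λ, so λ = ln 2 / 99.8 = 0.00694536 per day.
The exponential is memoryless, so the remaining time is again Exp(λ): the condition X > 204.7 is irrelevant.
P(X > 38) = e^(−0.26392) ≈ 0.768.

0.768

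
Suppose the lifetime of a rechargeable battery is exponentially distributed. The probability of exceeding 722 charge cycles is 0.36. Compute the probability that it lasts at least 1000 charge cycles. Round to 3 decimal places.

0.243

e^(−λ·722) = 0.36 ⇒ λ = −ln(0.36)/722 = 0.00141503.
P(X > 1000) = e^(−0.00141503·1000) = e^(−1.415) ≈ 0.243.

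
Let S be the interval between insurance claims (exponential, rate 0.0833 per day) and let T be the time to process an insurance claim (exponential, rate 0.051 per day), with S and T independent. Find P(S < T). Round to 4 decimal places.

λ_1 = 0.0833, λ_2 = 0.051.
For independent exponentials, P(S < T) = λ_1/(λ_1+λ_2) = 0.0833/0.1343 ≈ 0.6203.

0.6203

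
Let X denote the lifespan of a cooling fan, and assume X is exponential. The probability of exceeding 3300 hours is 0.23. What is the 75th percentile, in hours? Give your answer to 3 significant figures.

3110

e^(−λ·3300) = 0.23 ⇒ λ = −ln(0.23)/3300 = 0.000445356.
75th percentile: 1 − e^(−λt) = 0.75, t = −ln(0.25)/λ = 3112.78 hours.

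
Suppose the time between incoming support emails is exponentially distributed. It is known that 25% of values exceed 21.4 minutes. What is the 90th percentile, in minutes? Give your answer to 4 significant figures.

35.54

e^(−λ·21.4) = 0.25 ⇒ λ = −ln(0.25)/21.4 = 0.0647801.
90th percentile: 1 − e^(−λt) = 0.9, t = −ln(0.1)/λ = 35.5446 minutes.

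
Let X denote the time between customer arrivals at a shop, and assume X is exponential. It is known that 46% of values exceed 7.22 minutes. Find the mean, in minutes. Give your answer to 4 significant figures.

e^(−λ·7.22) = 0.46 ⇒ λ = −ln(0.46)/7.22 = 0.107552.
Mean = 1/λ = 9.29779 minutes.

9.298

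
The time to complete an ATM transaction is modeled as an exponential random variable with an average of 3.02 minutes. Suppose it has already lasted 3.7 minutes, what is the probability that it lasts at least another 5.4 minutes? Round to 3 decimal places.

0.167

The rate is λ = 1/3.02 = 0.331126 per minute.
P(X > s+t | X > s) = e^(−λ(s+t))/e^(−λs) = e^(−λt), independent of s = 3.7.
P(X > 5.4) = e^(−1.7881) ≈ 0.167.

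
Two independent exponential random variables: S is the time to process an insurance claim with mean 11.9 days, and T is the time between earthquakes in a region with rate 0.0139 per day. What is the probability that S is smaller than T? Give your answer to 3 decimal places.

0.858

λ_1 = 1/11.9 = 0.0840336, λ_2 = 0.0139.
For independent exponentials, P(S < T) = λ_1/(λ_1+λ_2) = 0.0840336/0.0979336 ≈ 0.858.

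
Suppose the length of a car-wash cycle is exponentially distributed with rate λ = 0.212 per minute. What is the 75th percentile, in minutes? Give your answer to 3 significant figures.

Set 1 − e^(−λt) = 0.75, so t = −ln(0.25)/λ = 1.3863/0.212 ≈ 6.53912 minutes.

6.54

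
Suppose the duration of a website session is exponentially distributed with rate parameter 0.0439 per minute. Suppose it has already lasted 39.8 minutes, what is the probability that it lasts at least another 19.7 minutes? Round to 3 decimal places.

0.421

The exponential is memoryless, so the remaining time is again Exp(λ): the condition X > 39.8 is irrelevant.
P(X > 19.7) = e^(−0.86483) ≈ 0.421.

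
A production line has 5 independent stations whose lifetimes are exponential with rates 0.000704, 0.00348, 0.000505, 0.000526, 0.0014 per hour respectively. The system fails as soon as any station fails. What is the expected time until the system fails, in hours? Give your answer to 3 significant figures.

151

The time to first failure is exponential with rate Σλ = 0.000704 + 0.00348 + 0.000505 + 0.000526 + 0.0014 = 0.006615.
E[min] = 1/Σλ = 1/0.006615 = 151.172 hours.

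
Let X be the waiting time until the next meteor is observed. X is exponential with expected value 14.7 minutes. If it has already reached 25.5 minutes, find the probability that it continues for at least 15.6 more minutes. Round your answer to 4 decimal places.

0.3460

The rate is λ = 1/14.7 = 0.0680272 per minute.
P(X > s+t | X > s) = e^(−λ(s+t))/e^(−λs) = e^(−λt), independent of s = 25.5.
P(X > 15.6) = e^(−1.0612) ≈ 0.3460.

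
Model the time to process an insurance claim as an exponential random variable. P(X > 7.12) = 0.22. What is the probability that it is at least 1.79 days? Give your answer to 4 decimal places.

0.6834

e^(−λ·7.12) = 0.22 ⇒ λ = −ln(0.22)/7.12 = 0.212658.
P(X > 1.79) = e^(−0.212658·1.79) = e^(−0.38066) ≈ 0.6834.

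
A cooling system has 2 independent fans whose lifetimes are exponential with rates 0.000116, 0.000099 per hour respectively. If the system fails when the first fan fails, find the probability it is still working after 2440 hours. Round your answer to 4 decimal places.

The time to first failure is exponential with rate Σλ = 0.000116 + 0.000099 = 0.000215.
P(min > 2440) = e^(−0.000215·2440) = e^(−0.5246) ≈ 0.5918.

0.5918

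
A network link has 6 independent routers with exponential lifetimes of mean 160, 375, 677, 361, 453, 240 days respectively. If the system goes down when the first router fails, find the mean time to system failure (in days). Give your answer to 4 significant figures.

51.18

The first failure time is exponential with rate Σλ_i = 1/160 + 1/375 + 1/677 + 1/361 + 1/453 + 1/240 = 0.019538 per day.
E[min] = 1/Σλ = 1/0.019538 = 51.1822 days.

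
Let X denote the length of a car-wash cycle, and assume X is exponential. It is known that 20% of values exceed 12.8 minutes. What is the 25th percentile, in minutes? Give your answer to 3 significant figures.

2.29

e^(−λ·12.8) = 0.20 ⇒ λ = −ln(0.20)/12.8 = 0.125737.
25th percentile: 1 − e^(−λt) = 0.25, t = −ln(0.75)/λ = 2.28796 minutes.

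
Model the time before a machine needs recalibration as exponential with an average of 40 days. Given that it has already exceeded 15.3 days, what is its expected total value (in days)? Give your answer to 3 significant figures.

The rate is λ = 1/40 = 0.025 per day.
By memorylessness, E[X | X > 15.3] = 15.3 + 1/λ = 15.3 + 40 = 55.3 days.

55.3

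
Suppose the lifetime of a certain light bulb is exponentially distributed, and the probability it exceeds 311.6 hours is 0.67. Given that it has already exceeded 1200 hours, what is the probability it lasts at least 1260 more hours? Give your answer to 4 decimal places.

From e^(−λ·311.6) = 0.67, λ = −ln(0.67)/311.6 = 0.00128523.
Memoryless: P(X > 1200+1260 | X > 1200) = P(X > 1260) = e^(−0.00128523·1260) ≈ 0.1980.

0.1980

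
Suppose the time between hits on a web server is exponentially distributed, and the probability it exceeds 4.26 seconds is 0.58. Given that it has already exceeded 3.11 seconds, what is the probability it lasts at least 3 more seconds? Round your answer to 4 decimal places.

0.6814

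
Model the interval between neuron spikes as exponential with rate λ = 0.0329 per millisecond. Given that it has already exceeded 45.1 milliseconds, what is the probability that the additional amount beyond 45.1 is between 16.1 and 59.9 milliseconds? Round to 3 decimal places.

0.449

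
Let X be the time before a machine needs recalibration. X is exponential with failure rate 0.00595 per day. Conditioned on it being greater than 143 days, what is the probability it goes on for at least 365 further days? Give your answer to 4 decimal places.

0.1140

The exponential is memoryless, so the remaining time is again Exp(λ): the condition X > 143 is irrelevant.
P(X > 365) = e^(−2.1718) ≈ 0.1140.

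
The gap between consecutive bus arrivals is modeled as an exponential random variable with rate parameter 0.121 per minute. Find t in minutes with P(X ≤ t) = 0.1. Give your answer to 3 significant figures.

0.871

Set 1 − e^(−λt) = 0.1, so t = −ln(0.9)/λ = 0.10536/0.121 ≈ 0.870748 minutes.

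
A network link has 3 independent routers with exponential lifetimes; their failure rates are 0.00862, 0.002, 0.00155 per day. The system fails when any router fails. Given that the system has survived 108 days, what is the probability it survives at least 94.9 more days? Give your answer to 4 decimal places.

Time to first failure ~ Exp(Σλ) with Σλ = 0.01217.
By memorylessness, P(T > 108+94.9 | T > 108) = P(T > 94.9) = e^(−0.01217·94.9) ≈ 0.3151.

0.3151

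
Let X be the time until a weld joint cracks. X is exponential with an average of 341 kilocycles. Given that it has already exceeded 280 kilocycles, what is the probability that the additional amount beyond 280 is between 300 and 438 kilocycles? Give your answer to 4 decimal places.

0.1381

The rate is λ = 1/341 = 0.00293255 per kilocycle.
Memoryless: the residual past 280 is again Exp(λ).
P(300 < residual < 438) = e^(−λ·300) − e^(−λ·438) = 0.41488 − 0.27680 ≈ 0.1381.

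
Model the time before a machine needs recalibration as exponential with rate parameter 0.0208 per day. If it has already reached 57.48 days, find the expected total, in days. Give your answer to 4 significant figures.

By memorylessness, E[X | X > 57.48] = 57.48 + 1/λ = 57.48 + 48.0769 = 105.557 days.

105.6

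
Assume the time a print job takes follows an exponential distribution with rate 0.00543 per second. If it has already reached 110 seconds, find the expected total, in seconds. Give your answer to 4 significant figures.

294.2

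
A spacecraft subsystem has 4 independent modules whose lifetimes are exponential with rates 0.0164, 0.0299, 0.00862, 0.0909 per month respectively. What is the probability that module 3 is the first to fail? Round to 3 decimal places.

0.059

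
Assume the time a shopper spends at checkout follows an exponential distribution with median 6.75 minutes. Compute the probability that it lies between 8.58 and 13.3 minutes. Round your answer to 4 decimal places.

For an exponential, median = ln(2)/λ, so λ = ln 2 / 6.75 = 0.102688 per minute.
P(8.58 < X < 13.3) = e^(−λ·8.58) − e^(−λ·13.3) = 0.41434 − 0.25519 ≈ 0.1592.

0.1592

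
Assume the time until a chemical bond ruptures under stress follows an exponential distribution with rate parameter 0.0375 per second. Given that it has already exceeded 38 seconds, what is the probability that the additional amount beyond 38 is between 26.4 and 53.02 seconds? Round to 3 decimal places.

0.235

Memoryless: the residual past 38 is again Exp(λ).
P(26.4 < residual < 53.02) = e^(−λ·26.4) − e^(−λ·53.02) = 0.37158 − 0.13693 ≈ 0.235.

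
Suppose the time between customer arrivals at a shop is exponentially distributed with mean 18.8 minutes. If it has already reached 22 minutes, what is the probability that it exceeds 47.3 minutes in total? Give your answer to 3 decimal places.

The rate is λ = 1/18.8 = 0.0531915 per minute.
By the memoryless property, P(X > 22+25.3 | X > 22) = P(X > 25.3).
P(X > 25.3) = e^(−1.3457) ≈ 0.260.

0.260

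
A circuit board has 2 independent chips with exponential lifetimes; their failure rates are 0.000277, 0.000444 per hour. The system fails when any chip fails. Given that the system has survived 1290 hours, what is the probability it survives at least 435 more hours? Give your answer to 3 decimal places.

Time to first failure ~ Exp(Σλ) with Σλ = 0.000721.
By memorylessness, P(T > 1290+435 | T > 1290) = P(T > 435) = e^(−0.000721·435) ≈ 0.731.

0.731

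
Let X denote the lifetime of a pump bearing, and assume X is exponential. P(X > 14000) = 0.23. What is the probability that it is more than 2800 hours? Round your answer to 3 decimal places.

0.745

e^(−λ·14000) = 0.23 ⇒ λ = −ln(0.23)/14000 = 0.000104977.
P(X > 2800) = e^(−0.000104977·2800) = e^(−0.29394) ≈ 0.745.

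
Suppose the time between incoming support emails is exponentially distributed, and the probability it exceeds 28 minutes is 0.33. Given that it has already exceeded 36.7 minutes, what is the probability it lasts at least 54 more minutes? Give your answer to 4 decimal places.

From e^(−λ·28) = 0.33, λ = −ln(0.33)/28 = 0.0395951.
Memoryless: P(X > 36.7+54 | X > 36.7) = P(X > 54) = e^(−0.0395951·54) ≈ 0.1179.

0.1179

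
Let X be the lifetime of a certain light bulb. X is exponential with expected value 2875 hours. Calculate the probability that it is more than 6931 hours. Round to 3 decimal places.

The rate is λ = 1/2875 = 0.000347826 per hour.
P(X > 6931) = e^(−λ·6931) = e^(−2.4108) ≈ 0.090.

0.090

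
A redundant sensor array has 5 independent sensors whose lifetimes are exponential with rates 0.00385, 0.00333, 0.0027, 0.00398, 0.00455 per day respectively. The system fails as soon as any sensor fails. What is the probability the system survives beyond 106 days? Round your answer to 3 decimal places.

The time to first failure is exponential with rate Σλ = 0.00385 + 0.00333 + 0.0027 + 0.00398 + 0.00455 = 0.01841.
P(min > 106) = e^(−0.01841·106) = e^(−1.9515) ≈ 0.142.

0.142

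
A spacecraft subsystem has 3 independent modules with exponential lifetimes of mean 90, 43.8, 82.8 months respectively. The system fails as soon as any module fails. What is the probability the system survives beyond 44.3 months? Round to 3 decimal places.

0.130

The first failure time is exponential with rate Σλ_i = 1/90 + 1/43.8 + 1/82.8 = 0.0460195 per month.
P(min > 44.3) = e^(−0.0460195·44.3) = e^(−2.0387) ≈ 0.130.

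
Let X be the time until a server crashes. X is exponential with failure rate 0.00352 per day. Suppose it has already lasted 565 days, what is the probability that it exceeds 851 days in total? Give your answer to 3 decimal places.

0.365

P(X > s+t | X > s) = e^(−λ(s+t))/e^(−λs) = e^(−λt), independent of s = 565.
P(X > 286) = e^(−1.0067) ≈ 0.365.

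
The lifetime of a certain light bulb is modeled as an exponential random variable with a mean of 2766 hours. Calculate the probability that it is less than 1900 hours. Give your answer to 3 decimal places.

The rate is λ = 1/2766 = 0.000361533 per hour.
P(X ≤ 1900) = 1 − e^(−λ·1900) = 1 − e^(−0.68691) ≈ 0.497.

0.497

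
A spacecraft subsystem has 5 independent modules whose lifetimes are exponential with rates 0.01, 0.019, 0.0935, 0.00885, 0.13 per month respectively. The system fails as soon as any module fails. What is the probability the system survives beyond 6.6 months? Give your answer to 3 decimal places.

The time to first failure is exponential with rate Σλ = 0.01 + 0.019 + 0.0935 + 0.00885 + 0.13 = 0.26135.
P(min > 6.6) = e^(−0.26135·6.6) = e^(−1.7249) ≈ 0.178.

0.178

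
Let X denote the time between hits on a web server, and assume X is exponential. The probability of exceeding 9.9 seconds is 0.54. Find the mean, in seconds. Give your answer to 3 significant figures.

e^(−λ·9.9) = 0.54 ⇒ λ = −ln(0.54)/9.9 = 0.062241.
Mean = 1/λ = 16.0666 seconds.

16.1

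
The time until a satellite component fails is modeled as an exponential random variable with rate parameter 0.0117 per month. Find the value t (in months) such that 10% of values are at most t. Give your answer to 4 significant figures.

9.005

Set 1 − e^(−λt) = 0.1, so t = −ln(0.9)/λ = 0.10536/0.0117 ≈ 9.00517 months.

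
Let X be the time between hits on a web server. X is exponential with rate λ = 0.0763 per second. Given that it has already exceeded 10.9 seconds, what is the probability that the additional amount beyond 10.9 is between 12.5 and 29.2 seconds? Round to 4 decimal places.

0.2775

Memoryless: the residual past 10.9 is again Exp(λ).
P(12.5 < residual < 29.2) = e^(−λ·12.5) − e^(−λ·29.2) = 0.38529 − 0.10775 ≈ 0.2775.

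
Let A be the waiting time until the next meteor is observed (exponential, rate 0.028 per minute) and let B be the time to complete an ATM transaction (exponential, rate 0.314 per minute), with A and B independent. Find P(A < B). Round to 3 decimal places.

λ_1 = 0.028, λ_2 = 0.314.
For independent exponentials, P(A < B) = λ_1/(λ_1+λ_2) = 0.028/0.342 ≈ 0.082.

0.082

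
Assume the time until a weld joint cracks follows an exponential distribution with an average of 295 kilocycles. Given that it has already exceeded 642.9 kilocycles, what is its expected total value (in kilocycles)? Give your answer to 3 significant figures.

The rate is λ = 1/295 = 0.00338983 per kilocycle.
By memorylessness, E[X | X > 642.9] = 642.9 + 1/λ = 642.9 + 295 = 937.9 kilocycles.

938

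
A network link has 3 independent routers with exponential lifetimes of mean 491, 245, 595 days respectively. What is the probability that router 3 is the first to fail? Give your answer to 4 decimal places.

0.2155

Rates: λ_i = 1/mean_i → 0.00203666, 0.00408163, 0.00168067; Σλ = 0.00779896.
P(router 3 first) = λ_3/Σλ = 0.00168067/0.00779896 ≈ 0.2155.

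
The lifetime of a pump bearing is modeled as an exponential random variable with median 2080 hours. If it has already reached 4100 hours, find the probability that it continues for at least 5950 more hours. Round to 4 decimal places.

For an exponential, median = ln(2)/λ, so λ = ln 2 / 2080 = 0.000333244 per hour.
P(X > s+t | X > s) = e^(−λ(s+t))/e^(−λs) = e^(−λt), independent of s = 4100.
P(X > 5950) = e^(−1.9828) ≈ 0.1377.

0.1377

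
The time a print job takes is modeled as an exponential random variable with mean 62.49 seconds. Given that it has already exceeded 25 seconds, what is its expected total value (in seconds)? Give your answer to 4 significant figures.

87.49

The rate is λ = 1/62.49 = 0.0160026 per second.
By memorylessness, E[X | X > 25] = 25 + 1/λ = 25 + 62.49 = 87.49 seconds.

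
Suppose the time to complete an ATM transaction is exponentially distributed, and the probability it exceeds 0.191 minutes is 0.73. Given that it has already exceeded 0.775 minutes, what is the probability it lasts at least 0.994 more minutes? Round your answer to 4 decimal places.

From e^(−λ·0.191) = 0.73, λ = −ln(0.73)/0.191 = 1.6477.
Memoryless: P(X > 0.775+0.994 | X > 0.775) = P(X > 0.994) = e^(−1.6477·0.994) ≈ 0.1944.

0.1944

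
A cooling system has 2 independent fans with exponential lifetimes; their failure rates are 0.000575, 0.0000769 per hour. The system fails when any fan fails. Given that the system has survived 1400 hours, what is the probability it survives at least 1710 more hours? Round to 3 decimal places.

Time to first failure ~ Exp(Σλ) with Σλ = 0.0006519.
By memorylessness, P(T > 1400+1710 | T > 1400) = P(T > 1710) = e^(−0.0006519·1710) ≈ 0.328.

0.328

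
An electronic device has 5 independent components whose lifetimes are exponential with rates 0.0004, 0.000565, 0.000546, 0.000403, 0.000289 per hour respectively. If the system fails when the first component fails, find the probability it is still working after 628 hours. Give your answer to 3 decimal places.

The time to first failure is exponential with rate Σλ = 0.0004 + 0.000565 + 0.000546 + 0.000403 + 0.000289 = 0.002203.
P(min > 628) = e^(−0.002203·628) = e^(−1.3835) ≈ 0.251.

0.251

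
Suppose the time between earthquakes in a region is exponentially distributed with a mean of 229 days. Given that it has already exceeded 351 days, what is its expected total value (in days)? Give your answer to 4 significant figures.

The rate is λ = 1/229 = 0.00436681 per day.
By memorylessness, E[X | X > 351] = 351 + 1/λ = 351 + 229 = 580 days.

580.0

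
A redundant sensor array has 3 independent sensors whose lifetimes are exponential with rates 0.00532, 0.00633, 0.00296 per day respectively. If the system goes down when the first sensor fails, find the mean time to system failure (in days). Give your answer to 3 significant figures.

The time to first failure is exponential with rate Σλ = 0.00532 + 0.00633 + 0.00296 = 0.01461.
E[min] = 1/Σλ = 1/0.01461 = 68.4463 days.

68.4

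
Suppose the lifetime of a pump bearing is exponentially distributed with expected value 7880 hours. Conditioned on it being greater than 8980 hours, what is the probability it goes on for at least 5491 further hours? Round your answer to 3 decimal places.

The rate is λ = 1/7880 = 0.000126904 per hour.
By the memoryless property, P(X > 8980+5491 | X > 8980) = P(X > 5491).
P(X > 5491) = e^(−0.69683) ≈ 0.498.

0.498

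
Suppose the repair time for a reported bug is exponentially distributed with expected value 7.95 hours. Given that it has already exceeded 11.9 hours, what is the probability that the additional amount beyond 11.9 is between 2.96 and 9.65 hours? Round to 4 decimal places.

The rate is λ = 1/7.95 = 0.125786 per hour.
Memoryless: the residual past 11.9 is again Exp(λ).
P(2.96 < residual < 9.65) = e^(−λ·2.96) − e^(−λ·9.65) = 0.68913 − 0.29706 ≈ 0.3921.

0.3921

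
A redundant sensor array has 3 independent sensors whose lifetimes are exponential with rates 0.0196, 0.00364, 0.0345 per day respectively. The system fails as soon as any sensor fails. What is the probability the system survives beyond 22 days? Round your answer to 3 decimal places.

0.281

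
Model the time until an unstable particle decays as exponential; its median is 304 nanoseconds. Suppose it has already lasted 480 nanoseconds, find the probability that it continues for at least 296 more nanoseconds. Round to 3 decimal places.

0.509

For an exponential, median = ln(2)/λ, so λ = ln 2 / 304 = 0.00228009 per nanosecond.
P(X > s+t | X > s) = e^(−λ(s+t))/e^(−λs) = e^(−λt), independent of s = 480.
P(X > 296) = e^(−0.67491) ≈ 0.509.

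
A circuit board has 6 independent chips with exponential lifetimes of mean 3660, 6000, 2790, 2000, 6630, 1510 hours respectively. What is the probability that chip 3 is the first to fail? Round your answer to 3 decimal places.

Rates: λ_i = 1/mean_i → 0.000273224, 0.000166667, 0.000358423, 0.0005, 0.00015083, 0.000662252; Σλ = 0.00211139.
P(chip 3 first) = λ_3/Σλ = 0.000358423/0.00211139 ≈ 0.170.

0.170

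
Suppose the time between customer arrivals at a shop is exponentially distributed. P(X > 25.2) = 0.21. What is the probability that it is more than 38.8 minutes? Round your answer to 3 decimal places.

0.090

e^(−λ·25.2) = 0.21 ⇒ λ = −ln(0.21)/25.2 = 0.0619305.
P(X > 38.8) = e^(−0.0619305·38.8) = e^(−2.4029) ≈ 0.090.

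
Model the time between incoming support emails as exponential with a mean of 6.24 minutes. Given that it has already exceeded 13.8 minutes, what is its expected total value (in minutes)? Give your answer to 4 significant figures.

20.04

The rate is λ = 1/6.24 = 0.160256 per minute.
By memorylessness, E[X | X > 13.8] = 13.8 + 1/λ = 13.8 + 6.24 = 20.04 minutes.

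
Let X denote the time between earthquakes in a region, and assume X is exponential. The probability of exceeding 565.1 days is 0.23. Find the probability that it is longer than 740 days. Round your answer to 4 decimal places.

0.1459

e^(−λ·565.1) = 0.23 ⇒ λ = −ln(0.23)/565.1 = 0.00260074.
P(X > 740) = e^(−0.00260074·740) = e^(−1.9245) ≈ 0.1459.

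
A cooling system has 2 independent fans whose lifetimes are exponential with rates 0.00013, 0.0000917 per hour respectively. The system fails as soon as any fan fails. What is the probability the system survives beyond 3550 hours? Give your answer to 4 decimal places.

0.4552

The time to first failure is exponential with rate Σλ = 0.00013 + 0.0000917 = 0.0002217.
P(min > 3550) = e^(−0.0002217·3550) = e^(−0.78703) ≈ 0.4552.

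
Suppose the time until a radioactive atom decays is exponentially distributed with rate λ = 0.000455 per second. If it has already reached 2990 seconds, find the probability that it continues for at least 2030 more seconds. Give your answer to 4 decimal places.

P(X > s+t | X > s) = e^(−λ(s+t))/e^(−λs) = e^(−λt), independent of s = 2990.
P(X > 2030) = e^(−0.92365) ≈ 0.3971.

0.3971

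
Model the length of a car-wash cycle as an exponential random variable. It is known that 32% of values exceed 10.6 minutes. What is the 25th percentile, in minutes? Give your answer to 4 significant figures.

e^(−λ·10.6) = 0.32 ⇒ λ = −ln(0.32)/10.6 = 0.107494.
25th percentile: 1 − e^(−λt) = 0.25, t = −ln(0.75)/λ = 2.67627 minutes.

2.676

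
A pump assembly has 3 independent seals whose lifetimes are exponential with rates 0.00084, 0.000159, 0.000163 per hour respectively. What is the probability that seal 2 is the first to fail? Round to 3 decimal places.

0.137

The time to first failure is exponential with rate Σλ = 0.00084 + 0.000159 + 0.000163 = 0.001162.
P(seal 2 first) = λ_2/Σλ = 0.000159/0.001162 ≈ 0.137.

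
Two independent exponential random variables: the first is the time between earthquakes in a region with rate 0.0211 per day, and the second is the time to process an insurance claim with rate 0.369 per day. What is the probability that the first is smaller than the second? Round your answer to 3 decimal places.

λ_1 = 0.0211, λ_2 = 0.369.
For independent exponentials, P(the first < the second) = λ_1/(λ_1+λ_2) = 0.0211/0.3901 ≈ 0.054.

0.054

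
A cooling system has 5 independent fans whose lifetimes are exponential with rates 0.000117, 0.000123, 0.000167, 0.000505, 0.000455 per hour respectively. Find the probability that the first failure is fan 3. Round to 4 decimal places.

The time to first failure is exponential with rate Σλ = 0.000117 + 0.000123 + 0.000167 + 0.000505 + 0.000455 = 0.001367.
P(fan 3 first) = λ_3/Σλ = 0.000167/0.001367 ≈ 0.1222.

0.1222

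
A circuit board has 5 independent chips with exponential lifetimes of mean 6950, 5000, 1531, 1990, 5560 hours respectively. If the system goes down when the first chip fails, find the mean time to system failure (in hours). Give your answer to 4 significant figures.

595.4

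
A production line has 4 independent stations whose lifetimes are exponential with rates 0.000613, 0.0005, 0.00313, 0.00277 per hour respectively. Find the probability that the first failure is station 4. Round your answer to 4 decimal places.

The time to first failure is exponential with rate Σλ = 0.000613 + 0.0005 + 0.00313 + 0.00277 = 0.007013.
P(station 4 first) = λ_4/Σλ = 0.00277/0.007013 ≈ 0.3950.

0.3950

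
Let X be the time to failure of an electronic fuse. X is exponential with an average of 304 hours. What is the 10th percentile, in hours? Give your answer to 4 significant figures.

The rate is λ = 1/304 = 0.00328947 per hour.
Set 1 − e^(−λt) = 0.1, so t = −ln(0.9)/λ = 0.10536/0.00328947 ≈ 32.0296 hours.

32.03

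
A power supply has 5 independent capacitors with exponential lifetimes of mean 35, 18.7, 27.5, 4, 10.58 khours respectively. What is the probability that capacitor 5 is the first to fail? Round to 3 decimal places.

Rates: λ_i = 1/mean_i → 0.0285714, 0.0534759, 0.0363636, 0.25, 0.094518; Σλ = 0.462929.
P(capacitor 5 first) = λ_5/Σλ = 0.094518/0.462929 ≈ 0.204.

0.204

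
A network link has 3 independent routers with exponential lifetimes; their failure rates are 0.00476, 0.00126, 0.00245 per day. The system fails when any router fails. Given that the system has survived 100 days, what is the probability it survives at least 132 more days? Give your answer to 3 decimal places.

0.327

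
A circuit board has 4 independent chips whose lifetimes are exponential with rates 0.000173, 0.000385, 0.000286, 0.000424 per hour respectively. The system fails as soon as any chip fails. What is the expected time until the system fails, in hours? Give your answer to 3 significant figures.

The time to first failure is exponential with rate Σλ = 0.000173 + 0.000385 + 0.000286 + 0.000424 = 0.001268.
E[min] = 1/Σλ = 1/0.001268 = 788.644 hours.

789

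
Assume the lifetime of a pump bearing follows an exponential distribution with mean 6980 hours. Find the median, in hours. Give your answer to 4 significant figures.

4838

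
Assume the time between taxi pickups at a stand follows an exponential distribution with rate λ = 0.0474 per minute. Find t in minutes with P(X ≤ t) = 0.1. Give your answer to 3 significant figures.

Set 1 − e^(−λt) = 0.1, so t = −ln(0.9)/λ = 0.10536/0.0474 ≈ 2.2228 minutes.

2.22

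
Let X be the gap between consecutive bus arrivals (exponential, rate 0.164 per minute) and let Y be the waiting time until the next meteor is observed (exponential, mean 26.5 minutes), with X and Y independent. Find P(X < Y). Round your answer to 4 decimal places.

0.8129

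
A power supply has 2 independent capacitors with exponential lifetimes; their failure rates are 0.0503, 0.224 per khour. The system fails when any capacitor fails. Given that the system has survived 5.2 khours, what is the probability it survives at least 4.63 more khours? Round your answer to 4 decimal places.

Time to first failure ~ Exp(Σλ) with Σλ = 0.2743.
By memorylessness, P(T > 5.2+4.63 | T > 5.2) = P(T > 4.63) = e^(−0.2743·4.63) ≈ 0.2808.

0.2808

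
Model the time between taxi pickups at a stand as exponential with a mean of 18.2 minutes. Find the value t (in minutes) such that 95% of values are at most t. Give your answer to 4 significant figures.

54.52

The rate is λ = 1/18.2 = 0.0549451 per minute.
Set 1 − e^(−λt) = 0.95, so t = −ln(0.05)/λ = 2.9957/0.0549451 ≈ 54.5223 minutes.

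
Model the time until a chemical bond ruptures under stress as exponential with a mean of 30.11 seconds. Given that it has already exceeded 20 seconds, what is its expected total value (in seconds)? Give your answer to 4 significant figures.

The rate is λ = 1/30.11 = 0.0332116 per second.
By memorylessness, E[X | X > 20] = 20 + 1/λ = 20 + 30.11 = 50.11 seconds.

50.11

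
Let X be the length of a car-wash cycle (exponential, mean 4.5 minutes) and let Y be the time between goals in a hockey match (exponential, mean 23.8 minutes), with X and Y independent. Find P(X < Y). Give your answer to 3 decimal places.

λ_1 = 1/4.5 = 0.222222, λ_2 = 1/23.8 = 0.0420168.
For independent exponentials, P(X < Y) = λ_1/(λ_1+λ_2) = 0.222222/0.264239 ≈ 0.841.

0.841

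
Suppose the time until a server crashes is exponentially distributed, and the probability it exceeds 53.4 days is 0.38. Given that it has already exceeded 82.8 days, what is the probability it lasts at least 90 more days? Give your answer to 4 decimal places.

From e^(−λ·53.4) = 0.38, λ = −ln(0.38)/53.4 = 0.0181196.
Memoryless: P(X > 82.8+90 | X > 82.8) = P(X > 90) = e^(−0.0181196·90) ≈ 0.1958.

0.1958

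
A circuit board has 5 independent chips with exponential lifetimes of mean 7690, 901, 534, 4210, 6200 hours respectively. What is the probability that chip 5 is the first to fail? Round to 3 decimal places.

0.046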